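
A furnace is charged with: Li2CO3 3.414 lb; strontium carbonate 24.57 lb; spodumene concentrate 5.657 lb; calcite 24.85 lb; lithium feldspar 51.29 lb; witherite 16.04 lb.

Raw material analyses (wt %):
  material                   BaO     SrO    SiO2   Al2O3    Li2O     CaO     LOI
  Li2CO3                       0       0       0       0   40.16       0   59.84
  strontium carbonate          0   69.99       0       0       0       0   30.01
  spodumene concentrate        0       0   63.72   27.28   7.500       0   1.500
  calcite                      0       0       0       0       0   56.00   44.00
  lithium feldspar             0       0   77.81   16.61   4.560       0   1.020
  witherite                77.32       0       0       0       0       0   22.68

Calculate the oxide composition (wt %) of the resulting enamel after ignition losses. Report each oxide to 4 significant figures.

All internal work maintains full precision from start to finish. Working values appear, rounded to 4 significant figures, when written out. Each reported value carries a single rounding; all derived quantities (ignition loss, the totals, the yield, six oxide percentages, glass mass) are re-derived in exact precision using the weight values for 101.2 lb of glass as given in question or answer.
Delivered oxide masses:
  BaO: 16.04·0.7732 = 12.40 lb
  SrO: 24.57·0.6999 = 17.20 lb
  SiO2: 5.657·0.6372 + 51.29·0.7781 = 43.51 lb
  Al2O3: 5.657·0.2728 + 51.29·0.1661 = 10.06 lb
  Li2O: 3.414·0.4016 + 5.657·0.07500 + 51.29·0.04560 = 4.134 lb
  CaO: 24.85·0.5600 = 13.92 lb
LOI: 3.414·0.5984 + 24.57·0.3001 + 5.657·0.01500 + 24.85·0.4400 + 51.29·0.01020 + 16.04·0.2268 = 24.60 lb
Glass = total batch minus LOI = 125.8 − 24.60 = 101.2 lb (= Σ oxide masses)
wt % = oxide mass / glass mass × 100

Glass mass = 101.2 lb (batch 125.8 − LOI 24.60).
Composition: BaO 12.25%, SrO 16.99%, SiO2 42.99%, Al2O3 9.941%, Li2O 4.084%, CaO 13.75%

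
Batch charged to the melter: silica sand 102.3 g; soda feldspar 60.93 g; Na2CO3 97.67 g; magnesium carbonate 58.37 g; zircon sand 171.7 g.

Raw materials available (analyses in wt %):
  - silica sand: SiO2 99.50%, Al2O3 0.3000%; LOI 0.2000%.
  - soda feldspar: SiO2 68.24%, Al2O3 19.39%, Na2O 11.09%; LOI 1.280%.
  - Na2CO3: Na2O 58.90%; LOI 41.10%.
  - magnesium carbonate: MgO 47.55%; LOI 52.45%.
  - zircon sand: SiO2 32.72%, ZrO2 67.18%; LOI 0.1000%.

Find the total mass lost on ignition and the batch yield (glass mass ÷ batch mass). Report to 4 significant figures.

Mid-chain values are shown, rounded to 4 significant digits, in the printout. Each numeric step maintains full float precision at every stage. Exactly one rounding lands on each reported value — the derived quantities are computed in full float precision (the totals, five oxide percentages, glass mass, ignition loss, yield) using the weight values per 419.1 g of glass, as quoted within either problem or answer.
Ignition loss by material:
  silica sand: 102.3 × 0.002000 = 0.2046 g
  soda feldspar: 60.93 × 0.01280 = 0.7799 g
  Na2CO3: 97.67 × 0.4110 = 40.14 g
  magnesium carbonate: 58.37 × 0.5245 = 30.62 g
  zircon sand: 171.7 × 0.001000 = 0.1717 g
Total LOI = 71.91 g
Glass = batch − LOI = 491.0 − 71.91 = 419.1 g

LOI loss = 71.91 g; glass = 419.1 g; yield = 85.35%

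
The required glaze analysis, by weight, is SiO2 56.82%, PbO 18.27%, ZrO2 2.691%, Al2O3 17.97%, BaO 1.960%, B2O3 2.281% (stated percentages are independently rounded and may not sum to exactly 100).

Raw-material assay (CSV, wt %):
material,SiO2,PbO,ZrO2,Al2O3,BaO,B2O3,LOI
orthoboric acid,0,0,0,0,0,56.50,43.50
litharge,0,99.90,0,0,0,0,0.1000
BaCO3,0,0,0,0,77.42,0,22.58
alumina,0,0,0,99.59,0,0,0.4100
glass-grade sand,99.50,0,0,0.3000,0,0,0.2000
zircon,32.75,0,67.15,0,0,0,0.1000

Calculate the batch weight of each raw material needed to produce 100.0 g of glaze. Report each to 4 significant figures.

Batch per 100.0 g glaze:
  orthoboric acid: 4.037 g
  litharge: 18.29 g
  BaCO3: 2.532 g
  alumina: 17.88 g
  glass-grade sand: 55.79 g
  zircon: 4.007 g
Total batch = 102.5 g; LOI loss = 2.535 g; yield = 97.53%

In-progress results are printed rounded to four significant figures as written. Each numeric step carries full float precision from first step to last — every reported result undergoes a single rounding. All derived quantities are re-derived at exact precision (LOI, net glass mass, the totals, yield, the six compositions) using the weight values for 100.0 g of glass as set out in the problem or answer text.
Oxide-by-oxide targets in 100.0 g glaze:
  SiO2: 56.82% × 100.0 = 56.82 g
  PbO: 18.27% × 100.0 = 18.27 g
  ZrO2: 2.691% × 100.0 = 2.691 g
  Al2O3: 17.97% × 100.0 = 17.97 g
  BaO: 1.960% × 100.0 = 1.960 g
  B2O3: 2.281% × 100.0 = 2.281 g
Balance tally, oxide-wise, using the reported weights, at the basis given (summed amounts equal target values within answer rounding):
  SiO2: 55.79·0.9950 + 4.007·0.3275 = 56.82 g (target 56.82 g)
  PbO: 18.29·0.9990 = 18.27 g (target 18.27 g)
  ZrO2: 4.007·0.6715 = 2.691 g (target 2.691 g)
  Al2O3: 17.88·0.9959 + 55.79·0.003000 = 17.97 g (target 17.97 g)
  BaO: 2.532·0.7742 = 1.960 g (target 1.960 g)
  B2O3: 4.037·0.5650 = 2.281 g (target 2.281 g)
Glass-mass sanity pass: batch total minus LOI = 100.0 g (summing oxide targets gives 99.99 g; basis as stated: 100.0 g — deltas are rounding alone).
Adding the batch up: Σ batch = 102.5 g; ignition loss, Σ(batch × LOI) = 2.535 g; glass ÷ batch gives a yield of 97.53%.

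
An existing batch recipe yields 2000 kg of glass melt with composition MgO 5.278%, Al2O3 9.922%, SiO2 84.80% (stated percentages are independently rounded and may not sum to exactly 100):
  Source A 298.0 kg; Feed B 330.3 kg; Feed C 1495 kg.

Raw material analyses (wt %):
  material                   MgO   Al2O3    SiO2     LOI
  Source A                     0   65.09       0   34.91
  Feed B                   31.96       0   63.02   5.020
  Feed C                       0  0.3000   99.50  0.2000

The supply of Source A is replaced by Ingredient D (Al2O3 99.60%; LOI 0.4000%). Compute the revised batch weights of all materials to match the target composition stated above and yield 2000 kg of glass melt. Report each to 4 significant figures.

Rounding to four significant figures governs each intermediate as displayed. All arithmetic maintains full float precision at every stage; every reported figure takes just one rounding — the derived quantities (the totals, yield, glass mass, three oxide percentages, ignition loss) are computed using the weight values per 2000 kg of glass at full float precision as written in the question or the answer.
Oxide-by-oxide targets in 2000 kg glass melt:
  MgO: 5.278% × 2000 = 105.6 kg
  Al2O3: 9.922% × 2000 = 198.4 kg
  SiO2: 84.80% × 2000 = 1696 kg
Sums-versus-targets review using the reported weights, at the basis given (sums match the target masses net of answer rounding effects):
  MgO: 330.3·0.3196 = 105.6 kg (target 105.6 kg)
  Al2O3: 194.7·0.9960 + 1495·0.003000 = 198.4 kg (target 198.4 kg)
  SiO2: 330.3·0.6302 + 1495·0.9950 = 1696 kg (target 1696 kg)
Glass-mass sanity pass: total batch − LOI = 2000 kg (the targets, summed, come to 2000 kg; basis as stated: 2000 kg — rounding explains the deltas).
Batch grand total — Σ batch = 2020 kg; ignition loss, Σ(batch × LOI) = 20.35 kg; the yield ratio, glass ÷ batch: 98.99%.

Revised batch per 2000 kg glass melt:
  Ingredient D: 194.7 kg
  Feed B: 330.3 kg
  Feed C: 1495 kg
Total batch = 2020 kg; LOI loss = 20.35 kg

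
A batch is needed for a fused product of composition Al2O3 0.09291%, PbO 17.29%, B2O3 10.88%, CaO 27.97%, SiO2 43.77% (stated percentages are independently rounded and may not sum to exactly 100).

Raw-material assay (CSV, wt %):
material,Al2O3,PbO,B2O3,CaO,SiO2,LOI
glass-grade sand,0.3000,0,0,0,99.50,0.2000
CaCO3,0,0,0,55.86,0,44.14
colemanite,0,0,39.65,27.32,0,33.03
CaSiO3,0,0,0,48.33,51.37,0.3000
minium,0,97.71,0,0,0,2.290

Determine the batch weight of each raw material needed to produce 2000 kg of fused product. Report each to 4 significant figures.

In-progress results are shown rounded off to 4 significant figures within the worked lines — every computation maintains full precision at every stage; exactly one rounding goes into every reported result. The derived quantities are computed in full float precision (the yield, the totals, five oxide percentages, net glass mass, LOI) from the weighed amounts for 2000 kg of glass as written in either problem or answer.
Per-oxide target masses for 2000 kg fused product:
  Al2O3: 0.09291% × 2000 = 1.858 kg
  PbO: 17.29% × 2000 = 345.8 kg
  B2O3: 10.88% × 2000 = 217.6 kg
  CaO: 27.97% × 2000 = 559.4 kg
  SiO2: 43.77% × 2000 = 875.4 kg
Mass-balance tally per oxide applying the batch weights above, relative to the basis at hand (oxide sums agree with the targets given rounding of the digits):
  Al2O3: 619.4·0.003000 = 1.858 kg (target 1.858 kg)
  PbO: 353.9·0.9771 = 345.8 kg (target 345.8 kg)
  B2O3: 548.8·0.3965 = 217.6 kg (target 217.6 kg)
  CaO: 296.6·0.5586 + 548.8·0.2732 + 504.4·0.4833 = 559.4 kg (target 559.4 kg)
  SiO2: 619.4·0.9950 + 504.4·0.5137 = 875.4 kg (target 875.4 kg)
Mass balance on the glass: the batch minus its LOI: 2000 kg (targets for the oxides total 2000 kg; stated basis 2000 kg — deltas are rounding alone).
Total batch = Σ batch = 2323 kg; the LOI term Σ batch·LOI equals 323.0 kg; the yield ratio, glass ÷ batch: 86.09%.

Batch per 2000 kg fused product:
  glass-grade sand: 619.4 kg
  CaCO3: 296.6 kg
  colemanite: 548.8 kg
  CaSiO3: 504.4 kg
  minium: 353.9 kg
Total batch = 2323 kg; LOI loss = 323.0 kg; yield = 86.09%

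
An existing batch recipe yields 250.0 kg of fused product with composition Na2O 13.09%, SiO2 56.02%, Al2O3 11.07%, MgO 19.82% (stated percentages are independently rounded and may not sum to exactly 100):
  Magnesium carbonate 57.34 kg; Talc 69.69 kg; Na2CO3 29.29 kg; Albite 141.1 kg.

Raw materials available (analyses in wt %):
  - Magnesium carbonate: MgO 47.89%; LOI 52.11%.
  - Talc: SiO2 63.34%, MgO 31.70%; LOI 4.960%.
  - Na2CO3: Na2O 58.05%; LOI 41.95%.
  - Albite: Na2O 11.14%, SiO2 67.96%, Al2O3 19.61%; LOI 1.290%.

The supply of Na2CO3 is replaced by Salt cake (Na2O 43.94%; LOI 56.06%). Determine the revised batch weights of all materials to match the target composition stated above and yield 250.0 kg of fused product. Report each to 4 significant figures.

Revised batch per 250.0 kg fused product:
  Magnesium carbonate: 57.34 kg
  Talc: 69.69 kg
  Salt cake: 38.70 kg
  Albite: 141.1 kg
Total batch = 306.8 kg; LOI loss = 56.85 kg

All internal work keeps full float precision through the solve; the intermediate values are displayed (rounded to four significant figures) within the worked lines — every reported number receives exactly one rounding — the derived quantities, which include LOI, glass mass, four oxide percentages, yield, the totals, are carried in exact precision, precisely as stated by problem or answer, using the weight values for 250.0 kg of glass.
The oxide mass targets at 250.0 kg fused product:
  Na2O: 13.09% × 250.0 = 32.72 kg
  SiO2: 56.02% × 250.0 = 140.0 kg
  Al2O3: 11.07% × 250.0 = 27.68 kg
  MgO: 19.82% × 250.0 = 49.55 kg
Verifying the oxide balance on the weights just shown, at the basis given (delivered sums recover each target up to rounding of the answer):
  Na2O: 38.70·0.4394 + 141.1·0.1114 = 32.72 kg (target 32.72 kg)
  SiO2: 69.69·0.6334 + 141.1·0.6796 = 140.0 kg (target 140.0 kg)
  Al2O3: 141.1·0.1961 = 27.67 kg (target 27.68 kg)
  MgO: 57.34·0.4789 + 69.69·0.3170 = 49.55 kg (target 49.55 kg)
Glass mass check: Σ batch − LOI loss = 250.0 kg (the Σ of target masses is 250.0 kg; with the basis standing at 250.0 kg — any gap is answer rounding).
Batch total: Σ batch = 306.8 kg; Σ batch·LOI gives LOI loss = 56.85 kg; as yield: glass ÷ batch → 81.47%.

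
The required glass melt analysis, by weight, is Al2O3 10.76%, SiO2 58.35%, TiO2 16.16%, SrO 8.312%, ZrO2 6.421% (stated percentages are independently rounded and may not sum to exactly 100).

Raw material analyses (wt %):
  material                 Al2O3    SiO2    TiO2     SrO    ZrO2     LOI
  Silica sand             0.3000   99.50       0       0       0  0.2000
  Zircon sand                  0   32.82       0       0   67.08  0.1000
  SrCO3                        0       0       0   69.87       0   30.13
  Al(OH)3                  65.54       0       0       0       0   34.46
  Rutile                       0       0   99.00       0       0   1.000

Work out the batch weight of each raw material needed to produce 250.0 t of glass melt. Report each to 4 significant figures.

Batch per 250.0 t glass melt:
  Silica sand: 138.7 t
  Zircon sand: 23.93 t
  SrCO3: 29.74 t
  Al(OH)3: 40.41 t
  Rutile: 40.81 t
Total batch = 273.6 t; LOI loss = 23.60 t; yield = 91.38%

Working values appear, with 4-significant-figure rounding, on the page — all internal work holds exact precision from start to finish; a single rounding yields each reported result — all derived quantities (the totals, net glass mass, ignition loss, the five compositions, the yield) are computed in exact precision from the weighed amounts for 250.0 t of glass precisely as stated by either problem or answer.
Target masses of each oxide per 250.0 t glass melt:
  Al2O3: 10.76% × 250.0 = 26.90 t
  SiO2: 58.35% × 250.0 = 145.9 t
  TiO2: 16.16% × 250.0 = 40.40 t
  SrO: 8.312% × 250.0 = 20.78 t
  ZrO2: 6.421% × 250.0 = 16.05 t
A balance pass over the oxides, with the batch weights as given, against the basis in use (summed amounts equal target values within answer rounding):
  Al2O3: 138.7·0.003000 + 40.41·0.6554 = 26.90 t (target 26.90 t)
  SiO2: 138.7·0.9950 + 23.93·0.3282 = 145.9 t (target 145.9 t)
  TiO2: 40.81·0.9900 = 40.40 t (target 40.40 t)
  SrO: 29.74·0.6987 = 20.78 t (target 20.78 t)
  ZrO2: 23.93·0.6708 = 16.05 t (target 16.05 t)
Auditing the glass mass value: Σ batch − LOI loss = 250.0 t (the Σ of target masses is 250.0 t; basis as stated: 250.0 t — any gap is answer rounding).
Summing the batch: Σ batch = 273.6 t; LOI removed, Σ of batch·LOI: 23.60 t; yield, glass over the total, = 91.38%.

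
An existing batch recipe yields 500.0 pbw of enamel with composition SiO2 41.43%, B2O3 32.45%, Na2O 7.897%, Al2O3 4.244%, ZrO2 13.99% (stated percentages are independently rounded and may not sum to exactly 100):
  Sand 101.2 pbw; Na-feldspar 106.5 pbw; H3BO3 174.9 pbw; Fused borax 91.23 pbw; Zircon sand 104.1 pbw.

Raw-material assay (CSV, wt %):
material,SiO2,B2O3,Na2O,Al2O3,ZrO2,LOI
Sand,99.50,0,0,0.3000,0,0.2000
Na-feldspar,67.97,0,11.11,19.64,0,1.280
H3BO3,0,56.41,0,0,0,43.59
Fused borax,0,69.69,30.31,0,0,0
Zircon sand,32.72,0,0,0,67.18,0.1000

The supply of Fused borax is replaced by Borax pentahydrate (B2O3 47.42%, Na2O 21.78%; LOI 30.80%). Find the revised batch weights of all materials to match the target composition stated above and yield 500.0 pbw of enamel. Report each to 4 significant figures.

Revised batch per 500.0 pbw enamel:
  Sand: 101.2 pbw
  Na-feldspar: 106.5 pbw
  H3BO3: 180.9 pbw
  Borax pentahydrate: 127.0 pbw
  Zircon sand: 104.1 pbw
Total batch = 619.7 pbw; LOI loss = 119.6 pbw

Values along the way are displayed rounded to four significant figures when written out. All arithmetic keeps full float precision at all times. A single rounding produces each reported value — the derived quantities are computed at full precision (LOI, five oxide percentages, the totals, the yield, glass mass) starting from the weights per 500.0 pbw of glass as set out in the problem or answer text.
Oxide mass targets, per 500.0 pbw enamel:
  SiO2: 41.43% × 500.0 = 207.2 pbw
  B2O3: 32.45% × 500.0 = 162.3 pbw
  Na2O: 7.897% × 500.0 = 39.48 pbw
  Al2O3: 4.244% × 500.0 = 21.22 pbw
  ZrO2: 13.99% × 500.0 = 69.95 pbw
Verifying the oxide balance working from each reported weight, relative to the basis at hand (summed amounts equal target values modulo rounding of the values):
  SiO2: 101.2·0.9950 + 106.5·0.6797 + 104.1·0.3272 = 207.1 pbw (target 207.2 pbw)
  B2O3: 180.9·0.5641 + 127.0·0.4742 = 162.3 pbw (target 162.3 pbw)
  Na2O: 106.5·0.1111 + 127.0·0.2178 = 39.49 pbw (target 39.48 pbw)
  Al2O3: 101.2·0.003000 + 106.5·0.1964 = 21.22 pbw (target 21.22 pbw)
  ZrO2: 104.1·0.6718 = 69.93 pbw (target 69.95 pbw)
Glass-mass bookkeeping: total batch − LOI = 500.1 pbw (oxide target masses add up to 500.1 pbw; versus the stated basis of 500.0 pbw — gaps are rounding artifacts).
Batch grand total — Σ batch = 619.7 pbw; Σ batch·LOI gives LOI loss = 119.6 pbw; as yield: glass ÷ batch → 80.69%.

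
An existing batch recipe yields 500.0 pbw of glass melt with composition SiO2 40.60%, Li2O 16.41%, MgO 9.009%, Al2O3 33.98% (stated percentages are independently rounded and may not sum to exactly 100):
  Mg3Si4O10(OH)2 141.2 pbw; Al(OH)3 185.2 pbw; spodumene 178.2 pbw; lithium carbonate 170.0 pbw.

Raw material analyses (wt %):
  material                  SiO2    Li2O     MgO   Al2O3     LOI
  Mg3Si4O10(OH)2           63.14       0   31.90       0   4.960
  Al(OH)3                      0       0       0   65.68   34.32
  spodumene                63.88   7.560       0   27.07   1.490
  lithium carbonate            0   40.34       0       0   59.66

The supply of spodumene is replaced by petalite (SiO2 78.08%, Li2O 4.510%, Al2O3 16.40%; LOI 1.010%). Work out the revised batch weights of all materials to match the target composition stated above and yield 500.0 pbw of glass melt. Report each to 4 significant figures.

Revised batch per 500.0 pbw glass melt:
  Mg3Si4O10(OH)2: 141.2 pbw
  Al(OH)3: 222.3 pbw
  petalite: 145.8 pbw
  lithium carbonate: 187.1 pbw
Total batch = 696.4 pbw; LOI loss = 196.4 pbw

Mid-chain values are displayed with 4-significant-figure rounding on the page. The working math carries full precision at every stage — each reported result takes a single rounding — derived quantities are rebuilt at full float precision (glass mass, yield, four oxide percentages, LOI, the totals) from the batch weights at 500.0 pbw of glass as quoted within the question or the answer.
Per-oxide target masses for 500.0 pbw glass melt:
  SiO2: 40.60% × 500.0 = 203.0 pbw
  Li2O: 16.41% × 500.0 = 82.05 pbw
  MgO: 9.009% × 500.0 = 45.04 pbw
  Al2O3: 33.98% × 500.0 = 169.9 pbw
Checking each oxide sum working from each reported weight, under the basis named above (oxide sums agree with the targets exact up to rounding of places):
  SiO2: 141.2·0.6314 + 145.8·0.7808 = 203.0 pbw (target 203.0 pbw)
  Li2O: 145.8·0.04510 + 187.1·0.4034 = 82.05 pbw (target 82.05 pbw)
  MgO: 141.2·0.3190 = 45.04 pbw (target 45.04 pbw)
  Al2O3: 222.3·0.6568 + 145.8·0.1640 = 169.9 pbw (target 169.9 pbw)
Auditing the glass mass value: whole batch net of LOI = 500.0 pbw (oxide target masses add up to 500.0 pbw; the stated basis being 500.0 pbw — rounding explains the deltas).
Adding the batch up: Σ batch = 696.4 pbw; Σ batch·LOI gives LOI loss = 196.4 pbw; yield: glass divided by total = 71.80%.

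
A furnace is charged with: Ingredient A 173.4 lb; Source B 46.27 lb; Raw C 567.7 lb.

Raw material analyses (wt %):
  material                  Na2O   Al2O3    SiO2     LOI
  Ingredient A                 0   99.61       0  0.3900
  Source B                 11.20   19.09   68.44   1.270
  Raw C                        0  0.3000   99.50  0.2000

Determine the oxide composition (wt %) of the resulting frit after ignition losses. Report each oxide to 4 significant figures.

In-progress results are shown, with 4-significant-digit rounding, in the working. Each numeric step runs at full float precision from first step to last. Each reported result is rounded once only; derived quantities (yield, ignition loss, glass mass, three oxide percentages, totals) are carried at full precision starting from the weights per 785.0 lb of glass, exactly as printed in the question or the answer.
Oxide masses out of the charge:
  Na2O: 46.27·0.1120 = 5.182 lb
  Al2O3: 173.4·0.9961 + 46.27·0.1909 + 567.7·0.003000 = 183.3 lb
  SiO2: 46.27·0.6844 + 567.7·0.9950 = 596.5 lb
LOI: 173.4·0.003900 + 46.27·0.01270 + 567.7·0.002000 = 2.399 lb
The glass mass, total less LOI, = 787.4 − 2.399 = 785.0 lb (= the summed oxide contributions)
percent share: oxide ÷ glass, ×100

Glass mass = 785.0 lb (batch 787.4 − LOI 2.399).
Composition: Na2O 0.6602%, Al2O3 23.35%, SiO2 75.99%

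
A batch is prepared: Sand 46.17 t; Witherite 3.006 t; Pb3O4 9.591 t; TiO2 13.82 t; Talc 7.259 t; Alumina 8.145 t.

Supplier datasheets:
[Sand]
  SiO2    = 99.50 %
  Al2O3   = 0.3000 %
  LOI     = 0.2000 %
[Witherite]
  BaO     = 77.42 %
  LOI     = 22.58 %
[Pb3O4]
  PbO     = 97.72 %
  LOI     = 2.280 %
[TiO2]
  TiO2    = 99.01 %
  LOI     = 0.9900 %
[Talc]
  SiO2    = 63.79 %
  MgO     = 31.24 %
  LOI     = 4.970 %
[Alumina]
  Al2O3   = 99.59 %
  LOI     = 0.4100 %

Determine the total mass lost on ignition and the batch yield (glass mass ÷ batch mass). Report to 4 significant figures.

LOI loss = 1.521 t; glass = 86.47 t; yield = 98.27%

Mid-chain values are printed (rounded to 4 significant digits) across the worked steps — each numeric step holds full precision throughout. Each reported number includes exactly one rounding; the derived quantities are rebuilt at full float precision (LOI, the totals, the six compositions, glass mass, the yield) using the weight values at 86.47 t of glass, precisely as stated by question or answer.
Per-material ignition loss:
  Sand: 46.17 × 0.002000 = 0.09234 t
  Witherite: 3.006 × 0.2258 = 0.6788 t
  Pb3O4: 9.591 × 0.02280 = 0.2187 t
  TiO2: 13.82 × 0.009900 = 0.1368 t
  Talc: 7.259 × 0.04970 = 0.3608 t
  Alumina: 8.145 × 0.004100 = 0.03339 t
Total LOI = 1.521 t
Glass = batch − LOI = 87.99 − 1.521 = 86.47 t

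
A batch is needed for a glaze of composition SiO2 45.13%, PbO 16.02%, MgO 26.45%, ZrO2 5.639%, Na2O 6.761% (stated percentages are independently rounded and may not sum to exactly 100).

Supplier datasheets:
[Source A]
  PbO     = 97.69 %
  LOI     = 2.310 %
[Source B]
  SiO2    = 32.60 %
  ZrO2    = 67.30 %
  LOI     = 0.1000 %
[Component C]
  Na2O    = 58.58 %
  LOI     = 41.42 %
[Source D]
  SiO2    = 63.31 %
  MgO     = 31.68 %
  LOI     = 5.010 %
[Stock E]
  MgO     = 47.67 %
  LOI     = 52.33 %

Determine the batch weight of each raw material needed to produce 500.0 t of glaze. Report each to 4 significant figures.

Exact precision is held at every stage — intermediates are displayed rounded to four significant figures across the worked steps; every reported figure is rounded exactly once; the derived quantities (ignition loss, the five compositions, glass mass, the yield, totals) are rebuilt at full float precision from the batch weights on 500.0 t of glass as written in the question or the answer.
Per-oxide target masses for 500.0 t glaze:
  SiO2: 45.13% × 500.0 = 225.6 t
  PbO: 16.02% × 500.0 = 80.10 t
  MgO: 26.45% × 500.0 = 132.2 t
  ZrO2: 5.639% × 500.0 = 28.20 t
  Na2O: 6.761% × 500.0 = 33.80 t
Verifying the oxide balance with the batch weights as given, relative to the basis at hand (oxide sums agree with the targets up to rounding of the answer):
  SiO2: 41.89·0.3260 + 334.8·0.6331 = 225.6 t (target 225.6 t)
  PbO: 81.99·0.9769 = 80.10 t (target 80.10 t)
  MgO: 334.8·0.3168 + 54.90·0.4767 = 132.2 t (target 132.2 t)
  ZrO2: 41.89·0.6730 = 28.19 t (target 28.20 t)
  Na2O: 57.71·0.5858 = 33.81 t (target 33.80 t)
Mass balance on the glass: net batch after ignition = 499.9 t (the Σ of target masses is 500.0 t; the stated basis being 500.0 t — gaps are rounding artifacts).
Batch total: Σ batch = 571.3 t; Σ batch·LOI gives LOI loss = 71.34 t; as yield: glass ÷ batch → 87.51%.

Batch per 500.0 t glaze:
  Source A: 81.99 t
  Source B: 41.89 t
  Component C: 57.71 t
  Source D: 334.8 t
  Stock E: 54.90 t
Total batch = 571.3 t; LOI loss = 71.34 t; yield = 87.51%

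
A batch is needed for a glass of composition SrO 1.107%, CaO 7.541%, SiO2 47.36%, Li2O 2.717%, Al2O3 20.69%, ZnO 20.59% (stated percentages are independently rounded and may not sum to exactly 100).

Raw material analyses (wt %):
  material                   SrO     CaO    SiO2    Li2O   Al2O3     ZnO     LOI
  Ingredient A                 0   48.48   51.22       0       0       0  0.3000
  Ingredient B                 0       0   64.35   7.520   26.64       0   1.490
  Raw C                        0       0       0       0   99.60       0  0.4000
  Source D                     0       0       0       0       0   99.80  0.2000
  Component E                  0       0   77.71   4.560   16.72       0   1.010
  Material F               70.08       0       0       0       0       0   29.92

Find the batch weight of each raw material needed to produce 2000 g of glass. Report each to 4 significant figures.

Batch per 2000 g glass:
  Ingredient A: 311.1 g
  Ingredient B: 216.6 g
  Raw C: 217.4 g
  Source D: 412.6 g
  Component E: 834.5 g
  Material F: 31.59 g
Total batch = 2024 g; LOI loss = 23.74 g; yield = 98.83%

In-progress results are printed rounded off to 4 significant figures as written; the working math carries full float precision at every stage. A single rounding yields every reported figure; derived quantities, including six oxide percentages, net glass mass, yield, LOI, totals, are re-derived from the weighed amounts for 2000 g of glass at exact precision precisely as stated by question or answer.
Oxide mass targets, per 2000 g glass:
  SrO: 1.107% × 2000 = 22.14 g
  CaO: 7.541% × 2000 = 150.8 g
  SiO2: 47.36% × 2000 = 947.2 g
  Li2O: 2.717% × 2000 = 54.34 g
  Al2O3: 20.69% × 2000 = 413.8 g
  ZnO: 20.59% × 2000 = 411.8 g
Mass-balance tally per oxide per the reported batch figures, on the stated basis (delivered sums recover each target within answer rounding):
  SrO: 31.59·0.7008 = 22.14 g (target 22.14 g)
  CaO: 311.1·0.4848 = 150.8 g (target 150.8 g)
  SiO2: 311.1·0.5122 + 216.6·0.6435 + 834.5·0.7771 = 947.2 g (target 947.2 g)
  Li2O: 216.6·0.07520 + 834.5·0.04560 = 54.34 g (target 54.34 g)
  Al2O3: 216.6·0.2664 + 217.4·0.9960 + 834.5·0.1672 = 413.8 g (target 413.8 g)
  ZnO: 412.6·0.9980 = 411.8 g (target 411.8 g)
Glass-mass sanity pass: batch total minus LOI = 2000 g (oxide target masses add up to 2000 g; versus the stated basis of 2000 g — gaps are rounding artifacts).
Summing the batch: Σ batch = 2024 g; LOI loss = Σ batch·LOI = 23.74 g; as yield: glass ÷ batch → 98.83%.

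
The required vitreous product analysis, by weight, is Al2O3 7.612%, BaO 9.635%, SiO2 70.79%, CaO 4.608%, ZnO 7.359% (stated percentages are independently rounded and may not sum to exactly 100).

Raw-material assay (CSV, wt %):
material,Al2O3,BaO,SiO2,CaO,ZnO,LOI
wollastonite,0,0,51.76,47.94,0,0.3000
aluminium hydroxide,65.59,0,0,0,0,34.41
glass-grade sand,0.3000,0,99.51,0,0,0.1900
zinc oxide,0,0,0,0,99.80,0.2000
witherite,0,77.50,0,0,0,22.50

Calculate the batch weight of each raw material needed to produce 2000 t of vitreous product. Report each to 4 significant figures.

Rounding to 4 significant figures governs each in-between result as shown. The whole derivation holds full precision through every step; each reported result is rounded once only — the derived quantities, including the five compositions, glass mass, the totals, ignition loss, yield, are carried using the weight values for 2000 t of glass at exact precision as given in question or answer.
The oxide mass targets at 2000 t vitreous product:
  Al2O3: 7.612% × 2000 = 152.2 t
  BaO: 9.635% × 2000 = 192.7 t
  SiO2: 70.79% × 2000 = 1416 t
  CaO: 4.608% × 2000 = 92.16 t
  ZnO: 7.359% × 2000 = 147.2 t
Oxide-by-oxide audit from the weights as reported, relative to the basis at hand (target by target, the sums agree given rounding of the digits):
  Al2O3: 226.1·0.6559 + 1323·0.003000 = 152.3 t (target 152.2 t)
  BaO: 248.6·0.7750 = 192.7 t (target 192.7 t)
  SiO2: 192.2·0.5176 + 1323·0.9951 = 1416 t (target 1416 t)
  CaO: 192.2·0.4794 = 92.14 t (target 92.16 t)
  ZnO: 147.5·0.9980 = 147.2 t (target 147.2 t)
Glass-mass bookkeeping: the batch minus its LOI: 2000 t (oxide target masses add up to 2000 t; against the stated basis, 2000 t — a pure rounding effect).
Batch grand total — Σ batch = 2137 t; LOI removed, Σ of batch·LOI: 137.1 t; glass ÷ batch gives a yield of 93.58%.

Batch per 2000 t vitreous product:
  wollastonite: 192.2 t
  aluminium hydroxide: 226.1 t
  glass-grade sand: 1323 t
  zinc oxide: 147.5 t
  witherite: 248.6 t
Total batch = 2137 t; LOI loss = 137.1 t; yield = 93.58%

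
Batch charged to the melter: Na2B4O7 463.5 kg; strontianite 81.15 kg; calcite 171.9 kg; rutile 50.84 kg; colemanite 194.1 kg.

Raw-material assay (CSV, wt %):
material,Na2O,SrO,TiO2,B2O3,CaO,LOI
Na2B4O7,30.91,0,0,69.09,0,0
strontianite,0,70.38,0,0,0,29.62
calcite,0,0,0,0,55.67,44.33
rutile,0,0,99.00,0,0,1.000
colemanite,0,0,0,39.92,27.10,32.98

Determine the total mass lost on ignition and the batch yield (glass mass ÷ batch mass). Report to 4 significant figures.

LOI loss = 164.8 kg; glass = 796.7 kg; yield = 82.86%

Mid-chain values are shown, rounded to 4 significant digits, alongside each step; the whole derivation maintains exact precision throughout. A single rounding produces every reported result — all derived quantities, which include the totals, net glass mass, five oxide percentages, yield, ignition loss, are computed at full float precision, as quoted within the problem or answer text, starting from the weights on 796.7 kg of glass.
LOI of each material in turn:
  Na2B4O7: 463.5 × 0 = 0 kg
  strontianite: 81.15 × 0.2962 = 24.04 kg
  calcite: 171.9 × 0.4433 = 76.20 kg
  rutile: 50.84 × 0.01000 = 0.5084 kg
  colemanite: 194.1 × 0.3298 = 64.01 kg
Total LOI = 164.8 kg
Glass = batch − LOI = 961.5 − 164.8 = 796.7 kg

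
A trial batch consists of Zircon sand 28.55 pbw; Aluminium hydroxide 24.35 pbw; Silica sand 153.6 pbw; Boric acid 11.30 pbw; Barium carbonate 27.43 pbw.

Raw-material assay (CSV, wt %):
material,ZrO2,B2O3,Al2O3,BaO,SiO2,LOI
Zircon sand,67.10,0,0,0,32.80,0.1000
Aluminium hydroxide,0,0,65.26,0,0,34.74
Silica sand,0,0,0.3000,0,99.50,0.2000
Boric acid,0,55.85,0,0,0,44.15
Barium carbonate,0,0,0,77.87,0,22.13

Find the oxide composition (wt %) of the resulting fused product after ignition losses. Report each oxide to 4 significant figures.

Glass mass = 225.4 pbw (batch 245.2 − LOI 19.85).
Composition: ZrO2 8.500%, B2O3 2.800%, Al2O3 7.255%, BaO 9.477%, SiO2 71.97%

Working values are printed rounded to 4 significant digits within the worked lines. The working math holds full float precision at every stage. Exactly one rounding goes into each reported figure; all derived quantities are computed at full float precision (ignition loss, net glass mass, the totals, the five compositions, yield) using the weight values on 225.4 pbw of glass as quoted within either problem or answer.
What the batch supplies per oxide:
  ZrO2: 28.55·0.6710 = 19.16 pbw
  B2O3: 11.30·0.5585 = 6.311 pbw
  Al2O3: 24.35·0.6526 + 153.6·0.003000 = 16.35 pbw
  BaO: 27.43·0.7787 = 21.36 pbw
  SiO2: 28.55·0.3280 + 153.6·0.9950 = 162.2 pbw
LOI: 28.55·0.001000 + 24.35·0.3474 + 153.6·0.002000 + 11.30·0.4415 + 27.43·0.2213 = 19.85 pbw
Glass mass = batch − LOI = 245.2 − 19.85 = 225.4 pbw (= Σ oxide masses)
oxide / glass × 100 gives the wt %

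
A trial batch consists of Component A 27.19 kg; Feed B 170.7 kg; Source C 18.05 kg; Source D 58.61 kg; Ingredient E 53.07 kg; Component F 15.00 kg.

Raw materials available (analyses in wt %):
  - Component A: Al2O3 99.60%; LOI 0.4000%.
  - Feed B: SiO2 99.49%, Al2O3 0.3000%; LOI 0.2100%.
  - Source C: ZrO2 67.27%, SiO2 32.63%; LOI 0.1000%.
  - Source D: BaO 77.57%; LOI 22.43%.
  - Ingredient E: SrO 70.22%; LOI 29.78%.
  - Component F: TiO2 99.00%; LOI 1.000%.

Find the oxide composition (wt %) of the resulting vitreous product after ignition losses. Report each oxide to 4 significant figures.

Working values appear (rounded to 4 significant digits) alongside each step — the whole derivation keeps exact precision through the solve — every reported result takes a single rounding. The derived quantities (the totals, the yield, the six compositions, ignition loss, glass mass) are recomputed in full precision using the weight values for 313.0 kg of glass, exactly as shown in the problem or answer text.
Oxide-by-oxide delivered mass:
  BaO: 58.61·0.7757 = 45.46 kg
  ZrO2: 18.05·0.6727 = 12.14 kg
  SrO: 53.07·0.7022 = 37.27 kg
  TiO2: 15.00·0.9900 = 14.85 kg
  SiO2: 170.7·0.9949 + 18.05·0.3263 = 175.7 kg
  Al2O3: 27.19·0.9960 + 170.7·0.003000 = 27.59 kg
LOI: 27.19·0.004000 + 170.7·0.002100 + 18.05·0.001000 + 58.61·0.2243 + 53.07·0.2978 + 15.00·0.01000 = 29.59 kg
Glass = total batch minus LOI = 342.6 − 29.59 = 313.0 kg (the oxide masses sum to this)
wt % = 100 × oxide mass / glass mass

Glass mass = 313.0 kg (batch 342.6 − LOI 29.59).
Composition: BaO 14.52%, ZrO2 3.879%, SrO 11.90%, TiO2 4.744%, SiO2 56.13%, Al2O3 8.815%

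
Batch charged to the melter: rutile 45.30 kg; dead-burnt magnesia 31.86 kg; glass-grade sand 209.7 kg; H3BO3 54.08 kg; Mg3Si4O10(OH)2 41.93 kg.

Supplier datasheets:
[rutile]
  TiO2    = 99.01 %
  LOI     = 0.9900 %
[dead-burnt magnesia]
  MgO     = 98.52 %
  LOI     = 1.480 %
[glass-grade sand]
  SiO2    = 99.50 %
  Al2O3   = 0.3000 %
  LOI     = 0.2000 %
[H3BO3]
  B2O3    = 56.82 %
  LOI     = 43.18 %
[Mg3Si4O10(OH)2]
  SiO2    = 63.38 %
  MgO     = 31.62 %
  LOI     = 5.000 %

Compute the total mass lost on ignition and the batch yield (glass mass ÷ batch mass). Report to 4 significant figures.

LOI loss = 26.79 kg; glass = 356.1 kg; yield = 93.00%

In-progress results are shown, rounded to four significant figures, at each printed step. Every computation runs at full precision throughout; each reported result undergoes a single rounding — the derived quantities (LOI, net glass mass, the yield, totals, the five compositions) are recomputed in full float precision using the weight values for 356.1 kg of glass as given in the question or the answer.
Each material's LOI contribution:
  rutile: 45.30 × 0.009900 = 0.4485 kg
  dead-burnt magnesia: 31.86 × 0.01480 = 0.4715 kg
  glass-grade sand: 209.7 × 0.002000 = 0.4194 kg
  H3BO3: 54.08 × 0.4318 = 23.35 kg
  Mg3Si4O10(OH)2: 41.93 × 0.05000 = 2.097 kg
Total LOI = 26.79 kg
Glass = batch − LOI = 382.9 − 26.79 = 356.1 kg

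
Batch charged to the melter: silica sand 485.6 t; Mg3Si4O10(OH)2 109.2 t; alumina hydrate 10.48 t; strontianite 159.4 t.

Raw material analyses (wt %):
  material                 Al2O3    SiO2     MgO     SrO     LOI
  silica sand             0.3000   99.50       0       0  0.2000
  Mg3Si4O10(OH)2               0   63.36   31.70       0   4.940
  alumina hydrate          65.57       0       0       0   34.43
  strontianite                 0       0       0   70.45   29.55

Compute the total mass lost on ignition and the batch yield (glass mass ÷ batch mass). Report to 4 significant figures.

All arithmetic runs at full float precision at each step — values along the way are printed, rounded to 4 significant figures, on the page. Each reported value takes a single rounding; all derived quantities (glass mass, the totals, the yield, four oxide percentages, ignition loss) are computed from the weighed amounts per 707.6 t of glass at full float precision precisely as stated by the problem or the answer.
Material-by-material LOI:
  silica sand: 485.6 × 0.002000 = 0.9712 t
  Mg3Si4O10(OH)2: 109.2 × 0.04940 = 5.394 t
  alumina hydrate: 10.48 × 0.3443 = 3.608 t
  strontianite: 159.4 × 0.2955 = 47.10 t
Total LOI = 57.08 t
Glass = batch − LOI = 764.7 − 57.08 = 707.6 t

LOI loss = 57.08 t; glass = 707.6 t; yield = 92.54%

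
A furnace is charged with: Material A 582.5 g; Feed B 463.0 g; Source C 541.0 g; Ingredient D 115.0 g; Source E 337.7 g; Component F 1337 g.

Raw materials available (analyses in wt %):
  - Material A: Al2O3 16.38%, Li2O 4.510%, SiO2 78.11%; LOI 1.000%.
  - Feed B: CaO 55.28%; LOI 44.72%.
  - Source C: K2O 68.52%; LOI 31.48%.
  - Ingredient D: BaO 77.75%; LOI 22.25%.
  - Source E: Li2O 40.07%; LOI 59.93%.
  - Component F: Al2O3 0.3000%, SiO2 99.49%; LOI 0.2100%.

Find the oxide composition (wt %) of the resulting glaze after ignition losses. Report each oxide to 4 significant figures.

Glass mass = 2762 g (batch 3376 − LOI 614.0).
Composition: Al2O3 3.599%, CaO 9.266%, K2O 13.42%, BaO 3.237%, Li2O 5.850%, SiO2 64.63%

Working values appear rounded to 4 significant digits. The whole derivation holds full precision in all steps — a single rounding finalizes every reported figure — the derived quantities, which include the totals, six oxide percentages, LOI, glass mass, the yield, are rebuilt at exact precision, as they appear in the problem or answer text, from the batch weights on 2762 g of glass.
Delivered oxide masses:
  Al2O3: 582.5·0.1638 + 1337·0.003000 = 99.42 g
  CaO: 463.0·0.5528 = 255.9 g
  K2O: 541.0·0.6852 = 370.7 g
  BaO: 115.0·0.7775 = 89.41 g
  Li2O: 582.5·0.04510 + 337.7·0.4007 = 161.6 g
  SiO2: 582.5·0.7811 + 1337·0.9949 = 1785 g
LOI: 582.5·0.01000 + 463.0·0.4472 + 541.0·0.3148 + 115.0·0.2225 + 337.7·0.5993 + 1337·0.002100 = 614.0 g
batch − LOI leaves glass = 3376 − 614.0 = 2762 g (consistent with Σ oxide mass)
each oxide over glass, ×100, is wt %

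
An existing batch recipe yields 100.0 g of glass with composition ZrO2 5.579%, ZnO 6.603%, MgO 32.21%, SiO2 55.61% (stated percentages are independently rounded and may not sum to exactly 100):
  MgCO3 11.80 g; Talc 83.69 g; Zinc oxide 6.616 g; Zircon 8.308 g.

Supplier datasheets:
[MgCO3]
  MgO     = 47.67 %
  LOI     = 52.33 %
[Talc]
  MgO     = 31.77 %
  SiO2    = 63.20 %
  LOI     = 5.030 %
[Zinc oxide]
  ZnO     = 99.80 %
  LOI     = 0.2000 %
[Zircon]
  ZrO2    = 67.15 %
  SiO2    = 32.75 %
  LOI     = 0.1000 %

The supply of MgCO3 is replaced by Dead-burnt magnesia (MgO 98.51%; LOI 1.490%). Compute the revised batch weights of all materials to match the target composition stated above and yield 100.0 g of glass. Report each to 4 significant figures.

Every computation carries exact precision in all steps — intermediates are printed with 4-significant-digit rounding as written. Every reported result is rounded once only; derived quantities (net glass mass, the totals, yield, ignition loss, four oxide percentages) are re-derived from the batch weights for 100.0 g of glass in exact precision, as set out in the problem or the answer.
Per-oxide target masses for 100.0 g glass:
  ZrO2: 5.579% × 100.0 = 5.579 g
  ZnO: 6.603% × 100.0 = 6.603 g
  MgO: 32.21% × 100.0 = 32.21 g
  SiO2: 55.61% × 100.0 = 55.61 g
Verifying the oxide balance working from each reported weight, per the basis as stated (target by target, the sums agree within answer rounding):
  ZrO2: 8.308·0.6715 = 5.579 g (target 5.579 g)
  ZnO: 6.616·0.9980 = 6.603 g (target 6.603 g)
  MgO: 5.708·0.9851 + 83.69·0.3177 = 32.21 g (target 32.21 g)
  SiO2: 83.69·0.6320 + 8.308·0.3275 = 55.61 g (target 55.61 g)
Glass-mass bookkeeping: batch total minus LOI = 100.0 g (targets for the oxides total 100.0 g; basis as stated: 100.0 g — gaps are rounding artifacts).
Adding the batch up: Σ batch = 104.3 g; Σ batch·LOI gives LOI loss = 4.316 g; yield = glass ÷ total batch = 95.86%.

Revised batch per 100.0 g glass:
  Dead-burnt magnesia: 5.708 g
  Talc: 83.69 g
  Zinc oxide: 6.616 g
  Zircon: 8.308 g
Total batch = 104.3 g; LOI loss = 4.316 g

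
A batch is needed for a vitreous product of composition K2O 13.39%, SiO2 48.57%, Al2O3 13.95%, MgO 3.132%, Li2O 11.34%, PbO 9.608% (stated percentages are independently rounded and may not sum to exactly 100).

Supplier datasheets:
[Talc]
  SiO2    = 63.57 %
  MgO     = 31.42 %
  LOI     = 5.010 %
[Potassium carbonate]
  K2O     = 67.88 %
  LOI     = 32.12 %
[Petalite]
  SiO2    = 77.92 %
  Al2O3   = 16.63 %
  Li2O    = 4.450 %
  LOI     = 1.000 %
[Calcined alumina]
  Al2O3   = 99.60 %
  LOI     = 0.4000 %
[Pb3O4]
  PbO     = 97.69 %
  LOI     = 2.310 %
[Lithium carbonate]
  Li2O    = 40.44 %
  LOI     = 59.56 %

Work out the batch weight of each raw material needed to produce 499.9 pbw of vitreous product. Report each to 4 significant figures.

Batch per 499.9 pbw vitreous product:
  Talc: 49.83 pbw
  Potassium carbonate: 98.61 pbw
  Petalite: 270.9 pbw
  Calcined alumina: 24.78 pbw
  Pb3O4: 49.17 pbw
  Lithium carbonate: 110.4 pbw
Total batch = 603.7 pbw; LOI loss = 103.9 pbw; yield = 82.79%

All arithmetic keeps full float precision at each step; working values appear, rounded to four significant figures, alongside each step. A single rounding yields each reported result. The derived quantities, including the six compositions, the yield, the totals, ignition loss, glass mass, are carried from the batch weights on 499.9 pbw of glass in full float precision exactly as printed in problem or answer.
Target oxide masses per 499.9 pbw vitreous product:
  K2O: 13.39% × 499.9 = 66.94 pbw
  SiO2: 48.57% × 499.9 = 242.8 pbw
  Al2O3: 13.95% × 499.9 = 69.74 pbw
  MgO: 3.132% × 499.9 = 15.66 pbw
  Li2O: 11.34% × 499.9 = 56.69 pbw
  PbO: 9.608% × 499.9 = 48.03 pbw
Oxide-by-oxide audit given the weights on record, against the basis in use (delivered sums recover each target modulo rounding of the values):
  K2O: 98.61·0.6788 = 66.94 pbw (target 66.94 pbw)
  SiO2: 49.83·0.6357 + 270.9·0.7792 = 242.8 pbw (target 242.8 pbw)
  Al2O3: 270.9·0.1663 + 24.78·0.9960 = 69.73 pbw (target 69.74 pbw)
  MgO: 49.83·0.3142 = 15.66 pbw (target 15.66 pbw)
  Li2O: 270.9·0.04450 + 110.4·0.4044 = 56.70 pbw (target 56.69 pbw)
  PbO: 49.17·0.9769 = 48.03 pbw (target 48.03 pbw)
The glass-mass cross-check: Σ batch − LOI loss = 499.8 pbw (the targets, summed, come to 499.9 pbw; against the stated basis, 499.9 pbw — rounding explains the deltas).
Batch grand total — Σ batch = 603.7 pbw; Σ batch·LOI gives LOI loss = 103.9 pbw; yield, glass over the total, = 82.79%.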